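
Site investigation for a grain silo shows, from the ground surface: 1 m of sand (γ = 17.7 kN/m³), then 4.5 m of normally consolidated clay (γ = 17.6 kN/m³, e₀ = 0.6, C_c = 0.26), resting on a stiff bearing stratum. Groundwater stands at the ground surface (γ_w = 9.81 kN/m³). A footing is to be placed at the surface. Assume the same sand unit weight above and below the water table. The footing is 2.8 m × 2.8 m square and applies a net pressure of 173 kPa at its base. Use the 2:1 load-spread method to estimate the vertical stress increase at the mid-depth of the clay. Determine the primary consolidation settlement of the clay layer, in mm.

S_c ≈ 286 mm

Mid-depth of clay below the ground surface: z = 1 + 4.5/2 = 3.25 m.
Total vertical stress at mid-clay: σ_v = 17.7×1 + 17.6×2.25 = 57.3 kPa.
Pore pressure: u = 9.81×(3.25 − 0) = 31.883 kPa.
Initial effective stress: σ'_0 = σ_v − u = 57.3 − 31.883 = 25.417 kPa.
Stress increase at mid-clay by the 2:1 spreading method:
Δσ = qBL/((B+z)(L+z)) = 173×2.8×2.8/((2.8+3.25)(2.8+3.25)) = 37.055 kPa
Final effective stress: σ'_f = σ'_0 + Δσ = 25.417 + 37.055 = 62.472 kPa.
Normally consolidated clay, so the full stress increment lies on the virgin compression line:
S_c = C_c·H/(1+e₀)·log₁₀(σ'_f/σ'_0) = 0.26×4.5/(1+0.6)×log₁₀(62.472/25.417)
    = 0.73125 × 0.39056 = 0.2856 m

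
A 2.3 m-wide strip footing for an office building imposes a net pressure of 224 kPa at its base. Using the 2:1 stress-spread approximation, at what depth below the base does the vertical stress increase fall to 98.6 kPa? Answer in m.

2:1 spreading — at depth z the loaded area has grown by z in each plan dimension:
qB/(B+z) = Δσ_z ⇒ z = qB/Δσ_z − B = 224×2.3/98.6 − 2.3 = 2.925 m

z ≈ 2.93 m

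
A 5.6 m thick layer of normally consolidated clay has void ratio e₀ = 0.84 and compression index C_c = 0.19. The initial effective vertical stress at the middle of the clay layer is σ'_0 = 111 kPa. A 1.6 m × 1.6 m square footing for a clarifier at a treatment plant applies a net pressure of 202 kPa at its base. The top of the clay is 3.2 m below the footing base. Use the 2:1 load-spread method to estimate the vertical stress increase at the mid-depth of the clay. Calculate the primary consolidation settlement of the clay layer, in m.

Mid-depth of clay below the footing base: z = 3.2 + 5.6/2 = 6 m.
Stress increase at mid-clay by the 2:1 spreading method:
Δσ = qBL/((B+z)(L+z)) = 202×1.6×1.6/((1.6+6)(1.6+6)) = 8.9529 kPa
Final effective stress: σ'_f = σ'_0 + Δσ = 111 + 8.9529 = 119.95 kPa.
Normally consolidated clay, so the full stress increment lies on the virgin compression line:
S_c = C_c·H/(1+e₀)·log₁₀(σ'_f/σ'_0) = 0.19×5.6/(1+0.84)×log₁₀(119.95/111)
    = 0.57826 × 0.033677 = 0.01947 m

S_c ≈ 0.0195 m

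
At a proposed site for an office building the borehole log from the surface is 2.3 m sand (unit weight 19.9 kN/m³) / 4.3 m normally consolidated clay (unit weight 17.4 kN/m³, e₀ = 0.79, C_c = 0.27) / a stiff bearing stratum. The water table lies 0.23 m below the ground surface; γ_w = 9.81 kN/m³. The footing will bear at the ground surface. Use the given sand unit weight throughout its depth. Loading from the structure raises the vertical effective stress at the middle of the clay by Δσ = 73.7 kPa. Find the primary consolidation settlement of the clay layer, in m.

S_c ≈ 0.286 m

Mid-depth of clay below the ground surface: z = 2.3 + 4.3/2 = 4.45 m.
Total vertical stress at mid-clay: σ_v = 19.9×2.3 + 17.4×2.15 = 83.18 kPa.
Pore pressure: u = 9.81×(4.45 − 0.23) = 41.398 kPa.
Initial effective stress: σ'_0 = σ_v − u = 83.18 − 41.398 = 41.782 kPa.
Final effective stress: σ'_f = σ'_0 + Δσ = 41.782 + 73.7 = 115.48 kPa.
Normally consolidated clay, so the full stress increment lies on the virgin compression line:
S_c = C_c·H/(1+e₀)·log₁₀(σ'_f/σ'_0) = 0.27×4.3/(1+0.79)×log₁₀(115.48/41.782)
    = 0.6486 × 0.44152 = 0.2864 m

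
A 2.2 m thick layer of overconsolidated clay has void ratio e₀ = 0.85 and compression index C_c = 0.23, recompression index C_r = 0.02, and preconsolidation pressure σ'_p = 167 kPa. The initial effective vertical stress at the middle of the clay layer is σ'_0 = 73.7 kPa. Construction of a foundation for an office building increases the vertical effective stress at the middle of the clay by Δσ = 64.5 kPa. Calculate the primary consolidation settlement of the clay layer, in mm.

Final effective stress: σ'_f = 73.7 + 64.5 = 138.2 kPa.
σ'_f = 138.2 ≤ σ'_p = 167 kPa, so the clay remains overconsolidated and only the recompression index applies:
S_c = C_r·H/(1+e₀)·log₁₀(σ'_f/σ'_0) = 0.02×2.2/1.85×log₁₀(138.2/73.7)
    = 0.023784 × 0.27304 = 0.006494 m

S_c ≈ 6.49 mm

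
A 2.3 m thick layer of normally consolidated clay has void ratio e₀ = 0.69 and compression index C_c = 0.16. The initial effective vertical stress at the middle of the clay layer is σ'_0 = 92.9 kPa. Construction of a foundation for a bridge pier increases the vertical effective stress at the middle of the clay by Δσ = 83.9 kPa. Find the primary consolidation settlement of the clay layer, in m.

Final effective stress: σ'_f = σ'_0 + Δσ = 92.9 + 83.9 = 176.8 kPa.
Normally consolidated clay, so the full stress increment lies on the virgin compression line:
S_c = C_c·H/(1+e₀)·log₁₀(σ'_f/σ'_0) = 0.16×2.3/(1+0.69)×log₁₀(176.8/92.9)
    = 0.21775 × 0.27947 = 0.06085 m

S_c ≈ 0.0609 m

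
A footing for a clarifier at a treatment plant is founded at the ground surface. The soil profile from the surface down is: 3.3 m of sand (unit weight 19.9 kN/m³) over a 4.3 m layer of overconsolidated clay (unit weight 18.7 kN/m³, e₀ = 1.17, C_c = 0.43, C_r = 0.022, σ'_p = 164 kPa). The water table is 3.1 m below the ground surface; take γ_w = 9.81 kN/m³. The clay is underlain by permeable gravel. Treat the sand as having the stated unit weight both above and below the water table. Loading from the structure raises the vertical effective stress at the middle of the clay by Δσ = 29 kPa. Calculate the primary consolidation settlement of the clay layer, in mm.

Mid-depth of clay below the ground surface: z = 3.3 + 4.3/2 = 5.45 m.
Total vertical stress at mid-clay: σ_v = 19.9×3.3 + 18.7×2.15 = 105.87 kPa.
Pore pressure: u = 9.81×(5.45 − 3.1) = 23.054 kPa.
Initial effective stress: σ'_0 = σ_v − u = 105.87 − 23.054 = 82.816 kPa.
Final effective stress: σ'_f = 82.816 + 29 = 111.82 kPa.
σ'_f = 111.82 ≤ σ'_p = 164 kPa, so the clay remains overconsolidated and only the recompression index applies:
S_c = C_r·H/(1+e₀)·log₁₀(σ'_f/σ'_0) = 0.022×4.3/2.17×log₁₀(111.82/82.816)
    = 0.043595 × 0.13041 = 0.005685 m

S_c ≈ 5.69 mm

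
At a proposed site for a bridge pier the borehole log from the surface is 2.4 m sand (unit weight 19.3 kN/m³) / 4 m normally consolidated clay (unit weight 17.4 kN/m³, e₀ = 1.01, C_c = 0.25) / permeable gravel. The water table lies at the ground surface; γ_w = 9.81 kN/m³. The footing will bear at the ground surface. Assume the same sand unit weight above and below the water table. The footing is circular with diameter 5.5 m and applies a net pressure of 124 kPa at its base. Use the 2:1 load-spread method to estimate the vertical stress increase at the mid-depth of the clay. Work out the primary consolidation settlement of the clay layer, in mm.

Mid-depth of clay below the ground surface: z = 2.4 + 4/2 = 4.4 m.
Total vertical stress at mid-clay: σ_v = 19.3×2.4 + 17.4×2 = 81.12 kPa.
Pore pressure: u = 9.81×(4.4 − 0) = 43.164 kPa.
Initial effective stress: σ'_0 = σ_v − u = 81.12 − 43.164 = 37.956 kPa.
Stress increase at mid-clay by the 2:1 spreading method:
Δσ ≈ qD²/(D+z)² = 124×5.5²/(5.5+4.4)² = 38.272 kPa
Final effective stress: σ'_f = σ'_0 + Δσ = 37.956 + 38.272 = 76.228 kPa.
Normally consolidated clay, so the full stress increment lies on the virgin compression line:
S_c = C_c·H/(1+e₀)·log₁₀(σ'_f/σ'_0) = 0.25×4/(1+1.01)×log₁₀(76.228/37.956)
    = 0.49751 × 0.30283 = 0.1507 m

S_c ≈ 151 mm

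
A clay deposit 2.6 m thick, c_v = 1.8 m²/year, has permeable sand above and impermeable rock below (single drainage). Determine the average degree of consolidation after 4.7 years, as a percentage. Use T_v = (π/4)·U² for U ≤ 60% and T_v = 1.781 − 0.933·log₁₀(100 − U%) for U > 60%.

U ≈ 96.3 %

Drainage path length: H_d = H = 2.6 m (single drainage).
T_v = c_v·t/H_d² = 1.8×4.7/2.6² = 1.2515.
T_v = 1.2515 corresponds to the U > 60% branch:
U = 1 − 10^((1.781 − T_v)/0.933)/100 = 0.9631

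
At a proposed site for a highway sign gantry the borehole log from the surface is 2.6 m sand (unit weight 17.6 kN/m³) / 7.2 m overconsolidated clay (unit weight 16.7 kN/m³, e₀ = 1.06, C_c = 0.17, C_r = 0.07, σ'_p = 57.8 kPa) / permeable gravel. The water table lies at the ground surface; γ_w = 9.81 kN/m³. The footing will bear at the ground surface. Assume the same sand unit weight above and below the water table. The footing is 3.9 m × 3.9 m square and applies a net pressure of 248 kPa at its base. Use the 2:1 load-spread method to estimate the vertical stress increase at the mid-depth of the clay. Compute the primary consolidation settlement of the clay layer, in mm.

S_c ≈ 117 mm

Mid-depth of clay below the ground surface: z = 2.6 + 7.2/2 = 6.2 m.
Total vertical stress at mid-clay: σ_v = 17.6×2.6 + 16.7×3.6 = 105.88 kPa.
Pore pressure: u = 9.81×(6.2 − 0) = 60.822 kPa.
Initial effective stress: σ'_0 = σ_v − u = 105.88 − 60.822 = 45.058 kPa.
Stress increase at mid-clay by the 2:1 spreading method:
Δσ = qBL/((B+z)(L+z)) = 248×3.9×3.9/((3.9+6.2)(3.9+6.2)) = 36.978 kPa
Final effective stress: σ'_f = 45.058 + 36.978 = 82.036 kPa.
σ'_f = 82.036 > σ'_p = 57.8 kPa, so the stress path crosses the preconsolidation pressure — recompression up to σ'_p, then virgin compression beyond:
S_c = H/(1+e₀)·[C_r·log₁₀(σ'_p/σ'_0) + C_c·log₁₀(σ'_f/σ'_p)]
    = 7.2/2.06 × [0.07×log₁₀(57.8/45.058) + 0.17×log₁₀(82.036/57.8)]
    = 3.4951 × [0.0075709 + 0.025853] = 0.1168 m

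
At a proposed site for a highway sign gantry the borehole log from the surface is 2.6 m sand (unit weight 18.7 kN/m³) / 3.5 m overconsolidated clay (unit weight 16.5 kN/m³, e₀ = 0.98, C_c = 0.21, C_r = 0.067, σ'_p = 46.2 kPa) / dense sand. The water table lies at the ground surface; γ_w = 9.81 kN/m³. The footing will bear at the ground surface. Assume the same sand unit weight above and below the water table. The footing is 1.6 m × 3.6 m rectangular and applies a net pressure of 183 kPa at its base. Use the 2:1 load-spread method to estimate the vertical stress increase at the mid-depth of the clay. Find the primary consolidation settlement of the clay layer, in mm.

Mid-depth of clay below the ground surface: z = 2.6 + 3.5/2 = 4.35 m.
Total vertical stress at mid-clay: σ_v = 18.7×2.6 + 16.5×1.75 = 77.495 kPa.
Pore pressure: u = 9.81×(4.35 − 0) = 42.673 kPa.
Initial effective stress: σ'_0 = σ_v − u = 77.495 − 42.673 = 34.822 kPa.
Stress increase at mid-clay by the 2:1 spreading method:
Δσ = qBL/((B+z)(L+z)) = 183×1.6×3.6/((1.6+4.35)(3.6+4.35)) = 22.284 kPa
Final effective stress: σ'_f = 34.822 + 22.284 = 57.106 kPa.
σ'_f = 57.106 > σ'_p = 46.2 kPa, so the stress path crosses the preconsolidation pressure — recompression up to σ'_p, then virgin compression beyond:
S_c = H/(1+e₀)·[C_r·log₁₀(σ'_p/σ'_0) + C_c·log₁₀(σ'_f/σ'_p)]
    = 3.5/1.98 × [0.067×log₁₀(46.2/34.822) + 0.21×log₁₀(57.106/46.2)]
    = 1.7677 × [0.0082268 + 0.019328] = 0.04871 m

S_c ≈ 48.7 mm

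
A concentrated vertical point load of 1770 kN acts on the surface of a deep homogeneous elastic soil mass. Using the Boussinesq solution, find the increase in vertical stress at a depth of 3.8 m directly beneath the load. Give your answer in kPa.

Δσ_z ≈ 58.5 kPa

Boussinesq vertical stress below a point load on an elastic half-space:
Δσ_z = 3P/(2πz²) · [1 + (r/z)²]^(−5/2)
r/z = 0/3.8 = 0; [1+(r/z)²]^(−5/2) = 1.
Δσ_z = 3×1770/(2π×3.8²) × 1 = 58.526 × 1 = 58.53 kPa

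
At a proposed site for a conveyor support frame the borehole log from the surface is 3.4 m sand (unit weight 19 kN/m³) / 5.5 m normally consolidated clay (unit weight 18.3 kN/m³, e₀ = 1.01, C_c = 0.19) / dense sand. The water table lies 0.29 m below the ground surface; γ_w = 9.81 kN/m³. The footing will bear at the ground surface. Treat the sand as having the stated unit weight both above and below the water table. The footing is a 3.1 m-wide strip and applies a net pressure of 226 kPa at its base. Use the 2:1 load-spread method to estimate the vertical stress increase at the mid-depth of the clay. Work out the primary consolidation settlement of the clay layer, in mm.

S_c ≈ 190 mm

Mid-depth of clay below the ground surface: z = 3.4 + 5.5/2 = 6.15 m.
Total vertical stress at mid-clay: σ_v = 19×3.4 + 18.3×2.75 = 114.92 kPa.
Pore pressure: u = 9.81×(6.15 − 0.29) = 57.487 kPa.
Initial effective stress: σ'_0 = σ_v − u = 114.92 − 57.487 = 57.433 kPa.
Stress increase at mid-clay by the 2:1 spreading method:
Δσ = qB/(B+z) = 226×3.1/(3.1+6.15) = 75.741 kPa
Final effective stress: σ'_f = σ'_0 + Δσ = 57.433 + 75.741 = 133.17 kPa.
Normally consolidated clay, so the full stress increment lies on the virgin compression line:
S_c = C_c·H/(1+e₀)·log₁₀(σ'_f/σ'_0) = 0.19×5.5/(1+1.01)×log₁₀(133.17/57.433)
    = 0.5199 × 0.36524 = 0.1899 m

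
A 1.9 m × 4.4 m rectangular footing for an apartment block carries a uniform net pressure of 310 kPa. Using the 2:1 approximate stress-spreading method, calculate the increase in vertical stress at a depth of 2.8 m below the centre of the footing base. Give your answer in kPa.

By the 2:1 method the load spreads at 1 horizontal : 2 vertical, so at depth z the loaded area has grown by z in each plan dimension:
Δσ = qBL/((B+z)(L+z)) = 310×1.9×4.4/((1.9+2.8)(4.4+2.8)) = 76.584 kPa

Δσ_z ≈ 76.6 kPa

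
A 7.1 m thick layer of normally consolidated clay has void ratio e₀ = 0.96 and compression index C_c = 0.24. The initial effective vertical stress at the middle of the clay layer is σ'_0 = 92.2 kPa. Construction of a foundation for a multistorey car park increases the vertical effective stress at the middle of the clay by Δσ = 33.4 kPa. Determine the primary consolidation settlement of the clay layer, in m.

S_c ≈ 0.117 m

Final effective stress: σ'_f = σ'_0 + Δσ = 92.2 + 33.4 = 125.6 kPa.
Normally consolidated clay, so the full stress increment lies on the virgin compression line:
S_c = C_c·H/(1+e₀)·log₁₀(σ'_f/σ'_0) = 0.24×7.1/(1+0.96)×log₁₀(125.6/92.2)
    = 0.86939 × 0.13426 = 0.1167 m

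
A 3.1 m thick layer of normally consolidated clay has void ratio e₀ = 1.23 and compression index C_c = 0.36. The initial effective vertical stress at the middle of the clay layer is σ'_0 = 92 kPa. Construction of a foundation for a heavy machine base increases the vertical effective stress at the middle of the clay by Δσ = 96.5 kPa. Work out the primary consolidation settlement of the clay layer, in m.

S_c ≈ 0.156 m

Final effective stress: σ'_f = σ'_0 + Δσ = 92 + 96.5 = 188.5 kPa.
Normally consolidated clay, so the full stress increment lies on the virgin compression line:
S_c = C_c·H/(1+e₀)·log₁₀(σ'_f/σ'_0) = 0.36×3.1/(1+1.23)×log₁₀(188.5/92)
    = 0.50045 × 0.31152 = 0.1559 m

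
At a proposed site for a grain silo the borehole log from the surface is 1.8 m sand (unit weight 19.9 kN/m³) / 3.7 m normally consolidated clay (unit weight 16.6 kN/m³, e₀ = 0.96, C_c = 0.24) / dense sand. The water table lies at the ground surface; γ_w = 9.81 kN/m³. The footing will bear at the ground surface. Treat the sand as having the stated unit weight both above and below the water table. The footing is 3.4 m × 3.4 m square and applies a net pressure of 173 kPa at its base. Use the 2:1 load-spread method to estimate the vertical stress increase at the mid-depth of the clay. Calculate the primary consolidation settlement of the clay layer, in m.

Mid-depth of clay below the ground surface: z = 1.8 + 3.7/2 = 3.65 m.
Total vertical stress at mid-clay: σ_v = 19.9×1.8 + 16.6×1.85 = 66.53 kPa.
Pore pressure: u = 9.81×(3.65 − 0) = 35.806 kPa.
Initial effective stress: σ'_0 = σ_v − u = 66.53 − 35.806 = 30.724 kPa.
Stress increase at mid-clay by the 2:1 spreading method:
Δσ = qBL/((B+z)(L+z)) = 173×3.4×3.4/((3.4+3.65)(3.4+3.65)) = 40.237 kPa
Final effective stress: σ'_f = σ'_0 + Δσ = 30.724 + 40.237 = 70.961 kPa.
Normally consolidated clay, so the full stress increment lies on the virgin compression line:
S_c = C_c·H/(1+e₀)·log₁₀(σ'_f/σ'_0) = 0.24×3.7/(1+0.96)×log₁₀(70.961/30.724)
    = 0.45306 × 0.36354 = 0.1647 m

S_c ≈ 0.165 m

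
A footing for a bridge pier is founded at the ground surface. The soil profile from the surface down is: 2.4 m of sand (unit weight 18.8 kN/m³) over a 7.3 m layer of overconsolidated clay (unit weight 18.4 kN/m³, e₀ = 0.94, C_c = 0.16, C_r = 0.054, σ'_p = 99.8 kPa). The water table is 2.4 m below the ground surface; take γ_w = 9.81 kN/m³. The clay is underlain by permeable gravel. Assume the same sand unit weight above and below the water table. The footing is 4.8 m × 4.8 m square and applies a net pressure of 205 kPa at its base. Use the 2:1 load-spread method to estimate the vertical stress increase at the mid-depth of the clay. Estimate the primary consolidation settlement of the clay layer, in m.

Mid-depth of clay below the ground surface: z = 2.4 + 7.3/2 = 6.05 m.
Total vertical stress at mid-clay: σ_v = 18.8×2.4 + 18.4×3.65 = 112.28 kPa.
Pore pressure: u = 9.81×(6.05 − 2.4) = 35.806 kPa.
Initial effective stress: σ'_0 = σ_v − u = 112.28 − 35.806 = 76.474 kPa.
Stress increase at mid-clay by the 2:1 spreading method:
Δσ = qBL/((B+z)(L+z)) = 205×4.8×4.8/((4.8+6.05)(4.8+6.05)) = 40.121 kPa
Final effective stress: σ'_f = 76.474 + 40.121 = 116.59 kPa.
σ'_f = 116.59 > σ'_p = 99.8 kPa, so the stress path crosses the preconsolidation pressure — recompression up to σ'_p, then virgin compression beyond:
S_c = H/(1+e₀)·[C_r·log₁₀(σ'_p/σ'_0) + C_c·log₁₀(σ'_f/σ'_p)]
    = 7.3/1.94 × [0.054×log₁₀(99.8/76.474) + 0.16×log₁₀(116.59/99.8)]
    = 3.7629 × [0.0062433 + 0.010805] = 0.06415 m

S_c ≈ 0.0642 m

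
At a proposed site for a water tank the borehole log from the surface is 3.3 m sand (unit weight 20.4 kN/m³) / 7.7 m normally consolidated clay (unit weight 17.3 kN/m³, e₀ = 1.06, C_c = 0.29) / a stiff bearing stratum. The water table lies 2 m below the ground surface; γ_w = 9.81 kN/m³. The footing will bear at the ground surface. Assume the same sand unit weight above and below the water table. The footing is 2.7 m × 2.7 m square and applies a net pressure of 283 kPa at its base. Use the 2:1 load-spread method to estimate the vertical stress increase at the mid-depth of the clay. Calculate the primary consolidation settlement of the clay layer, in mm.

Mid-depth of clay below the ground surface: z = 3.3 + 7.7/2 = 7.15 m.
Total vertical stress at mid-clay: σ_v = 20.4×3.3 + 17.3×3.85 = 133.93 kPa.
Pore pressure: u = 9.81×(7.15 − 2) = 50.522 kPa.
Initial effective stress: σ'_0 = σ_v − u = 133.93 − 50.522 = 83.408 kPa.
Stress increase at mid-clay by the 2:1 spreading method:
Δσ = qBL/((B+z)(L+z)) = 283×2.7×2.7/((2.7+7.15)(2.7+7.15)) = 21.264 kPa
Final effective stress: σ'_f = σ'_0 + Δσ = 83.408 + 21.264 = 104.67 kPa.
Normally consolidated clay, so the full stress increment lies on the virgin compression line:
S_c = C_c·H/(1+e₀)·log₁₀(σ'_f/σ'_0) = 0.29×7.7/(1+1.06)×log₁₀(104.67/83.408)
    = 1.084 × 0.098615 = 0.1069 m

S_c ≈ 107 mm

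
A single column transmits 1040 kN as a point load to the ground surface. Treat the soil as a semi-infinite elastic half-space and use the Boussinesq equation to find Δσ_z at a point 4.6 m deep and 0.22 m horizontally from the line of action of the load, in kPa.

Δσ_z ≈ 23.3 kPa

Boussinesq vertical stress below a point load on an elastic half-space:
Δσ_z = 3P/(2πz²) · [1 + (r/z)²]^(−5/2)
r/z = 0.22/4.6 = 0.047826; [1+(r/z)²]^(−5/2) = 0.9943.
Δσ_z = 3×1040/(2π×4.6²) × 0.9943 = 23.467 × 0.9943 = 23.33 kPa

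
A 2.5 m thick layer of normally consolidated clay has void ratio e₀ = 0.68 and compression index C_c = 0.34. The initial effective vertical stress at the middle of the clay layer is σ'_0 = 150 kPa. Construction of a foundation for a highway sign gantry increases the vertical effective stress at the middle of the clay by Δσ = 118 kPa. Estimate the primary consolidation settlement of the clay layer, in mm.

S_c ≈ 128 mm

Final effective stress: σ'_f = σ'_0 + Δσ = 150 + 118 = 268 kPa.
Normally consolidated clay, so the full stress increment lies on the virgin compression line:
S_c = C_c·H/(1+e₀)·log₁₀(σ'_f/σ'_0) = 0.34×2.5/(1+0.68)×log₁₀(268/150)
    = 0.50595 × 0.25204 = 0.1275 m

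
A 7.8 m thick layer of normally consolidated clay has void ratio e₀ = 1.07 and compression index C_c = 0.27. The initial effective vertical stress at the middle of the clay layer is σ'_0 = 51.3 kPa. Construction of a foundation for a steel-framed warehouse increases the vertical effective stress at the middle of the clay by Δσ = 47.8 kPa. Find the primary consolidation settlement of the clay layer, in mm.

S_c ≈ 291 mm

Final effective stress: σ'_f = σ'_0 + Δσ = 51.3 + 47.8 = 99.1 kPa.
Normally consolidated clay, so the full stress increment lies on the virgin compression line:
S_c = C_c·H/(1+e₀)·log₁₀(σ'_f/σ'_0) = 0.27×7.8/(1+1.07)×log₁₀(99.1/51.3)
    = 1.0174 × 0.28596 = 0.2909 m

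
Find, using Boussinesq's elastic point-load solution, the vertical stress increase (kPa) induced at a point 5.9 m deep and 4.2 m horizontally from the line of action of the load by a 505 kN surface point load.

Boussinesq vertical stress below a point load on an elastic half-space:
Δσ_z = 3P/(2πz²) · [1 + (r/z)²]^(−5/2)
r/z = 4.2/5.9 = 0.71186; [1+(r/z)²]^(−5/2) = 0.35884.
Δσ_z = 3×505/(2π×5.9²) × 0.35884 = 6.9267 × 0.35884 = 2.486 kPa

Δσ_z ≈ 2.49 kPa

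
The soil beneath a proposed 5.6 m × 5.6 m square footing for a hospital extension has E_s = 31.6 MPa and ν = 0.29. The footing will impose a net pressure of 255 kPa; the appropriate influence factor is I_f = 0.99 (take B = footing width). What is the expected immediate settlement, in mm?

Immediate (elastic) settlement: S_e = q·B·(1−ν²)/E_s · I_f.
E_s = 31.6 MPa = 31600 kPa.
S_e = 255 × 5.6 × (1 − 0.29²) / 31600 × 0.99
    = 255 × 5.6 × 0.9159 / 31600 × 0.99
    = 0.04098 m = 40.98 mm

S_e ≈ 41 mm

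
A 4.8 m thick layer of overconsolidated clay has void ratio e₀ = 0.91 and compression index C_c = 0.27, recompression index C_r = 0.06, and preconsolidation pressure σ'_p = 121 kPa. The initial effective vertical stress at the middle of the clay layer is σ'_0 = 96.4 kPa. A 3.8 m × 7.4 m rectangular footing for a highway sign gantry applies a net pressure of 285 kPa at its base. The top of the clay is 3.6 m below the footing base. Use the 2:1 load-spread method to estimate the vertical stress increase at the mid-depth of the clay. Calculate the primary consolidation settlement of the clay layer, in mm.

Mid-depth of clay below the footing base: z = 3.6 + 4.8/2 = 6 m.
Stress increase at mid-clay by the 2:1 spreading method:
Δσ = qBL/((B+z)(L+z)) = 285×3.8×7.4/((3.8+6)(7.4+6)) = 61.028 kPa
Final effective stress: σ'_f = 96.4 + 61.028 = 157.43 kPa.
σ'_f = 157.43 > σ'_p = 121 kPa, so the stress path crosses the preconsolidation pressure — recompression up to σ'_p, then virgin compression beyond:
S_c = H/(1+e₀)·[C_r·log₁₀(σ'_p/σ'_0) + C_c·log₁₀(σ'_f/σ'_p)]
    = 4.8/1.91 × [0.06×log₁₀(121/96.4) + 0.27×log₁₀(157.43/121)]
    = 2.5131 × [0.0059225 + 0.030862] = 0.09244 m

S_c ≈ 92.4 mm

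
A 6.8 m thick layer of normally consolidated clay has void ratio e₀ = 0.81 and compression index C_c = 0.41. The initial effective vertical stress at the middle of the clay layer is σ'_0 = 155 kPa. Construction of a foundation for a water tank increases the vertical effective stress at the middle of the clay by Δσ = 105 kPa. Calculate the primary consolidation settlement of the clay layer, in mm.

S_c ≈ 346 mm

Final effective stress: σ'_f = σ'_0 + Δσ = 155 + 105 = 260 kPa.
Normally consolidated clay, so the full stress increment lies on the virgin compression line:
S_c = C_c·H/(1+e₀)·log₁₀(σ'_f/σ'_0) = 0.41×6.8/(1+0.81)×log₁₀(260/155)
    = 1.5403 × 0.22464 = 0.346 m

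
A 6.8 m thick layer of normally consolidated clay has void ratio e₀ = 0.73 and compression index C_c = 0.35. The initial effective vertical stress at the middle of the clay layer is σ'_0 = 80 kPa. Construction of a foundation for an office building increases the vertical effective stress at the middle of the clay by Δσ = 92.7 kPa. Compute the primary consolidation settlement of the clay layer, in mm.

Final effective stress: σ'_f = σ'_0 + Δσ = 80 + 92.7 = 172.7 kPa.
Normally consolidated clay, so the full stress increment lies on the virgin compression line:
S_c = C_c·H/(1+e₀)·log₁₀(σ'_f/σ'_0) = 0.35×6.8/(1+0.73)×log₁₀(172.7/80)
    = 1.3757 × 0.3342 = 0.4598 m

S_c ≈ 460 mm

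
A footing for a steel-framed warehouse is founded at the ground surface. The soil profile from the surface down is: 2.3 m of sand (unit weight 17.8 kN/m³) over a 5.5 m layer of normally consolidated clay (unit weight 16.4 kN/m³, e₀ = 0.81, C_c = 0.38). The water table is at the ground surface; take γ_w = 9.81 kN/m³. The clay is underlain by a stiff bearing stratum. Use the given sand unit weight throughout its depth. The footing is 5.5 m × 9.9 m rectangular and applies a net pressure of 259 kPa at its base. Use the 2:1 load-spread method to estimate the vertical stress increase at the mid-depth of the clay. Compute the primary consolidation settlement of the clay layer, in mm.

Mid-depth of clay below the ground surface: z = 2.3 + 5.5/2 = 5.05 m.
Total vertical stress at mid-clay: σ_v = 17.8×2.3 + 16.4×2.75 = 86.04 kPa.
Pore pressure: u = 9.81×(5.05 − 0) = 49.541 kPa.
Initial effective stress: σ'_0 = σ_v − u = 86.04 − 49.541 = 36.499 kPa.
Stress increase at mid-clay by the 2:1 spreading method:
Δσ = qBL/((B+z)(L+z)) = 259×5.5×9.9/((5.5+5.05)(9.9+5.05)) = 89.414 kPa
Final effective stress: σ'_f = σ'_0 + Δσ = 36.499 + 89.414 = 125.91 kPa.
Normally consolidated clay, so the full stress increment lies on the virgin compression line:
S_c = C_c·H/(1+e₀)·log₁₀(σ'_f/σ'_0) = 0.38×5.5/(1+0.81)×log₁₀(125.91/36.499)
    = 1.1547 × 0.53778 = 0.621 m

S_c ≈ 621 mm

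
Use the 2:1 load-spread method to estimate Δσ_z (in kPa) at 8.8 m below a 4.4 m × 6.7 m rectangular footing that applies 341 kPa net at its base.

Δσ_z ≈ 49.1 kPa

By the 2:1 method the load spreads at 1 horizontal : 2 vertical, so at depth z the loaded area has grown by z in each plan dimension:
Δσ = qBL/((B+z)(L+z)) = 341×4.4×6.7/((4.4+8.8)(6.7+8.8)) = 49.133 kPa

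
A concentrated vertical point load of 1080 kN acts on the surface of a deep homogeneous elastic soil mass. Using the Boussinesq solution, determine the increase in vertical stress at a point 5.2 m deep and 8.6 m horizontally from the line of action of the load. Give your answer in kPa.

Boussinesq vertical stress below a point load on an elastic half-space:
Δσ_z = 3P/(2πz²) · [1 + (r/z)²]^(−5/2)
r/z = 8.6/5.2 = 1.6538; [1+(r/z)²]^(−5/2) = 0.037086.
Δσ_z = 3×1080/(2π×5.2²) × 0.037086 = 19.07 × 0.037086 = 0.7072 kPa

Δσ_z ≈ 0.707 kPa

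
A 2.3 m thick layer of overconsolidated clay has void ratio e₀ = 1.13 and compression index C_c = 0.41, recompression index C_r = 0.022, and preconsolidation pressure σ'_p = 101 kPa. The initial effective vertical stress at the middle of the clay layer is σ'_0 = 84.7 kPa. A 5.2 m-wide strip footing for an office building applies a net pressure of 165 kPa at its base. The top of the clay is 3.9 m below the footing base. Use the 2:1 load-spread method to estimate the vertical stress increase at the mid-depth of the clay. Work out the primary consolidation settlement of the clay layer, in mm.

Mid-depth of clay below the footing base: z = 3.9 + 2.3/2 = 5.05 m.
Stress increase at mid-clay by the 2:1 spreading method:
Δσ = qB/(B+z) = 165×5.2/(5.2+5.05) = 83.707 kPa
Final effective stress: σ'_f = 84.7 + 83.707 = 168.41 kPa.
σ'_f = 168.41 > σ'_p = 101 kPa, so the stress path crosses the preconsolidation pressure — recompression up to σ'_p, then virgin compression beyond:
S_c = H/(1+e₀)·[C_r·log₁₀(σ'_p/σ'_0) + C_c·log₁₀(σ'_f/σ'_p)]
    = 2.3/2.13 × [0.022×log₁₀(101/84.7) + 0.41×log₁₀(168.41/101)]
    = 1.0798 × [0.0016816 + 0.091039] = 0.1001 m

S_c ≈ 100 mm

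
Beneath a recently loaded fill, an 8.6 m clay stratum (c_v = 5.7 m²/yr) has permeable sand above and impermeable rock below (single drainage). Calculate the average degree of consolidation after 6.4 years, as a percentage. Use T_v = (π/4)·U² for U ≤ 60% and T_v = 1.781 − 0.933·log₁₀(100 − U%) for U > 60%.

Drainage path length: H_d = H = 8.6 m (single drainage).
T_v = c_v·t/H_d² = 5.7×6.4/8.6² = 0.49324.
T_v = 0.49324 corresponds to the U > 60% branch:
U = 1 − 10^((1.781 − T_v)/0.933)/100 = 0.76

U ≈ 76 %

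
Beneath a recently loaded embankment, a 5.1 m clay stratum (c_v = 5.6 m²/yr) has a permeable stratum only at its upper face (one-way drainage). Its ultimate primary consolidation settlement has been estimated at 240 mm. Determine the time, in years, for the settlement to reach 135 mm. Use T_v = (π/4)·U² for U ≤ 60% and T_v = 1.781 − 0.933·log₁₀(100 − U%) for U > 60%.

t ≈ 1.15 years

Drainage path length: H_d = H = 5.1 m (single drainage).
U = S(t)/S_ult = 135/240 = 0.5625.
U ≤ 60%: T_v = (π/4)·U² = (π/4)×0.5625² = 0.2485.
t = T_v·H_d²/c_v = 0.2485×5.1²/5.6 = 1.154 years.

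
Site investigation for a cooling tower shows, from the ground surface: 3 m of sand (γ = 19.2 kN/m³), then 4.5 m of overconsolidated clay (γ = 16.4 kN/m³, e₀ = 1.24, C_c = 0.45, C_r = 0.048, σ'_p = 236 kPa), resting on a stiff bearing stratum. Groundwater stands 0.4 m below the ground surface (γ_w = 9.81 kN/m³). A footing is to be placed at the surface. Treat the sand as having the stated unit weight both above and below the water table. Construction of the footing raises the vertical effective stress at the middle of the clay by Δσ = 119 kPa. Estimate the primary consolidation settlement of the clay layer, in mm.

S_c ≈ 52.9 mm

Mid-depth of clay below the ground surface: z = 3 + 4.5/2 = 5.25 m.
Total vertical stress at mid-clay: σ_v = 19.2×3 + 16.4×2.25 = 94.5 kPa.
Pore pressure: u = 9.81×(5.25 − 0.4) = 47.578 kPa.
Initial effective stress: σ'_0 = σ_v − u = 94.5 − 47.578 = 46.922 kPa.
Final effective stress: σ'_f = 46.922 + 119 = 165.92 kPa.
σ'_f = 165.92 ≤ σ'_p = 236 kPa, so the clay remains overconsolidated and only the recompression index applies:
S_c = C_r·H/(1+e₀)·log₁₀(σ'_f/σ'_0) = 0.048×4.5/2.24×log₁₀(165.92/46.922)
    = 0.096427 × 0.54852 = 0.05289 m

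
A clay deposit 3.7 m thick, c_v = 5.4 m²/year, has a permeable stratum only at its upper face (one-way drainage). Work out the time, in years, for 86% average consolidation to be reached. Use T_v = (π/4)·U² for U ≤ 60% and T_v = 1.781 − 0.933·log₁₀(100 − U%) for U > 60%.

t ≈ 1.8 years

Drainage path length: H_d = H = 3.7 m (single drainage).
U > 60%: T_v = 1.781 − 0.933·log₁₀(100 − 86) = 0.71166.
t = T_v·H_d²/c_v = 0.71166×3.7²/5.4 = 1.804 years.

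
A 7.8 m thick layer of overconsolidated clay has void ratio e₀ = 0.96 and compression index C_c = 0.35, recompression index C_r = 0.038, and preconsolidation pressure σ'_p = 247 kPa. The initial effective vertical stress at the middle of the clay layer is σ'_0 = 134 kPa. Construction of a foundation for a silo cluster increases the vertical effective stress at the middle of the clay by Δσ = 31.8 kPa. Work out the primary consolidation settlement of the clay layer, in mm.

Final effective stress: σ'_f = 134 + 31.8 = 165.8 kPa.
σ'_f = 165.8 ≤ σ'_p = 247 kPa, so the clay remains overconsolidated and only the recompression index applies:
S_c = C_r·H/(1+e₀)·log₁₀(σ'_f/σ'_0) = 0.038×7.8/1.96×log₁₀(165.8/134)
    = 0.15122 × 0.09248 = 0.01399 m

S_c ≈ 14 mm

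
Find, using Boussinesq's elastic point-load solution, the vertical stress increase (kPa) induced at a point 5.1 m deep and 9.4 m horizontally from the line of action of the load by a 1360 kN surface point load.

Boussinesq vertical stress below a point load on an elastic half-space:
Δσ_z = 3P/(2πz²) · [1 + (r/z)²]^(−5/2)
r/z = 9.4/5.1 = 1.8431; [1+(r/z)²]^(−5/2) = 0.024664.
Δσ_z = 3×1360/(2π×5.1²) × 0.024664 = 24.965 × 0.024664 = 0.6157 kPa

Δσ_z ≈ 0.616 kPa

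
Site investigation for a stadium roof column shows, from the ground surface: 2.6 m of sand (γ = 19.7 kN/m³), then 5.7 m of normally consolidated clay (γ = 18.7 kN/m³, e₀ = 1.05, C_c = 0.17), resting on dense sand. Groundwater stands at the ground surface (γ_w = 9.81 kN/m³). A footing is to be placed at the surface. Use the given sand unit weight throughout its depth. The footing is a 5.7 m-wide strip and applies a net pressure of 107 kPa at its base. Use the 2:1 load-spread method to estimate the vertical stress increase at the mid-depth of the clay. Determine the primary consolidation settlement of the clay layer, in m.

S_c ≈ 0.149 m

Mid-depth of clay below the ground surface: z = 2.6 + 5.7/2 = 5.45 m.
Total vertical stress at mid-clay: σ_v = 19.7×2.6 + 18.7×2.85 = 104.52 kPa.
Pore pressure: u = 9.81×(5.45 − 0) = 53.465 kPa.
Initial effective stress: σ'_0 = σ_v − u = 104.52 − 53.465 = 51.055 kPa.
Stress increase at mid-clay by the 2:1 spreading method:
Δσ = qB/(B+z) = 107×5.7/(5.7+5.45) = 54.7 kPa
Final effective stress: σ'_f = σ'_0 + Δσ = 51.055 + 54.7 = 105.75 kPa.
Normally consolidated clay, so the full stress increment lies on the virgin compression line:
S_c = C_c·H/(1+e₀)·log₁₀(σ'_f/σ'_0) = 0.17×5.7/(1+1.05)×log₁₀(105.75/51.055)
    = 0.47268 × 0.31624 = 0.1495 m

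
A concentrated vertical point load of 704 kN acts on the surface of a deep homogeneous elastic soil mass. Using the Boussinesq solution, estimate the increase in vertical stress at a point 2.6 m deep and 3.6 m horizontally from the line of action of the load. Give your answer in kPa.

Boussinesq vertical stress below a point load on an elastic half-space:
Δσ_z = 3P/(2πz²) · [1 + (r/z)²]^(−5/2)
r/z = 3.6/2.6 = 1.3846; [1+(r/z)²]^(−5/2) = 0.068802.
Δσ_z = 3×704/(2π×2.6²) × 0.068802 = 49.724 × 0.068802 = 3.421 kPa

Δσ_z ≈ 3.42 kPa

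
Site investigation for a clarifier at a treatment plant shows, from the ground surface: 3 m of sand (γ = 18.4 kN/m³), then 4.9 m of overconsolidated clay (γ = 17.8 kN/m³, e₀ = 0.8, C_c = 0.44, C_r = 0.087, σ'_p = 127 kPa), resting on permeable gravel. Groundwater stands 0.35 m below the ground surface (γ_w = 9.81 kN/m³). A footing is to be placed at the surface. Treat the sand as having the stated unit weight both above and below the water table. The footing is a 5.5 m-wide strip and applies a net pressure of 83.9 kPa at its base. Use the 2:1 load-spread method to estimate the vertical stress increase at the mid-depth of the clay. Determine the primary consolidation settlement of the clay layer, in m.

Mid-depth of clay below the ground surface: z = 3 + 4.9/2 = 5.45 m.
Total vertical stress at mid-clay: σ_v = 18.4×3 + 17.8×2.45 = 98.81 kPa.
Pore pressure: u = 9.81×(5.45 − 0.35) = 50.031 kPa.
Initial effective stress: σ'_0 = σ_v − u = 98.81 − 50.031 = 48.779 kPa.
Stress increase at mid-clay by the 2:1 spreading method:
Δσ = qB/(B+z) = 83.9×5.5/(5.5+5.45) = 42.142 kPa
Final effective stress: σ'_f = 48.779 + 42.142 = 90.921 kPa.
σ'_f = 90.921 ≤ σ'_p = 127 kPa, so the clay remains overconsolidated and only the recompression index applies:
S_c = C_r·H/(1+e₀)·log₁₀(σ'_f/σ'_0) = 0.087×4.9/1.8×log₁₀(90.921/48.779)
    = 0.23683 × 0.27043 = 0.06405 m

S_c ≈ 0.064 m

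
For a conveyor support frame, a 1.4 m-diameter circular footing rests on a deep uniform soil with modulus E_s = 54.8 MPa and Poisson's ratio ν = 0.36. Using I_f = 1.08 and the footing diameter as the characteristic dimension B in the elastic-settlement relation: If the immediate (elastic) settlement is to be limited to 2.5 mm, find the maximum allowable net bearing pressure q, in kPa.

q ≈ 104 kPa

E_s = 54.8 MPa = 54800 kPa.
S_e = q·B·(1−ν²)/E_s · I_f  ⇒  q = S_e·E_s / (B·(1−ν²)·I_f).
q = 0.0025 × 54800 / (1.4 × 0.8704 × 1.08) = 104.1 kPa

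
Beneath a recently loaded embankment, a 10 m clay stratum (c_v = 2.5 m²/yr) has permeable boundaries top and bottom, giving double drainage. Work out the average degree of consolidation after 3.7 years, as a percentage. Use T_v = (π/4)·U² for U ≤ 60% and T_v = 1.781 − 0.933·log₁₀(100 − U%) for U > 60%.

Drainage path length: H_d = H/2 = 5 m (double drainage).
T_v = c_v·t/H_d² = 2.5×3.7/5² = 0.37.
T_v = 0.37 corresponds to the U > 60% branch:
U = 1 − 10^((1.781 − T_v)/0.933)/100 = 0.6747

U ≈ 67.5 %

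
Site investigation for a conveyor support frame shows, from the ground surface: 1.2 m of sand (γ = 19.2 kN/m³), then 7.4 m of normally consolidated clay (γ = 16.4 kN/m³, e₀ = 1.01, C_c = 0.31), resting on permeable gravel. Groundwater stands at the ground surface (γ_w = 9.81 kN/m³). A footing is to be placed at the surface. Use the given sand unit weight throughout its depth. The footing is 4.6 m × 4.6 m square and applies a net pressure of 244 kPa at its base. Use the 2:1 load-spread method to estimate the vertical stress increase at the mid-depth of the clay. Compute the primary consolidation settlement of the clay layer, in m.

Mid-depth of clay below the ground surface: z = 1.2 + 7.4/2 = 4.9 m.
Total vertical stress at mid-clay: σ_v = 19.2×1.2 + 16.4×3.7 = 83.72 kPa.
Pore pressure: u = 9.81×(4.9 − 0) = 48.069 kPa.
Initial effective stress: σ'_0 = σ_v − u = 83.72 − 48.069 = 35.651 kPa.
Stress increase at mid-clay by the 2:1 spreading method:
Δσ = qBL/((B+z)(L+z)) = 244×4.6×4.6/((4.6+4.9)(4.6+4.9)) = 57.208 kPa
Final effective stress: σ'_f = σ'_0 + Δσ = 35.651 + 57.208 = 92.859 kPa.
Normally consolidated clay, so the full stress increment lies on the virgin compression line:
S_c = C_c·H/(1+e₀)·log₁₀(σ'_f/σ'_0) = 0.31×7.4/(1+1.01)×log₁₀(92.859/35.651)
    = 1.1413 × 0.41575 = 0.4745 m

S_c ≈ 0.474 m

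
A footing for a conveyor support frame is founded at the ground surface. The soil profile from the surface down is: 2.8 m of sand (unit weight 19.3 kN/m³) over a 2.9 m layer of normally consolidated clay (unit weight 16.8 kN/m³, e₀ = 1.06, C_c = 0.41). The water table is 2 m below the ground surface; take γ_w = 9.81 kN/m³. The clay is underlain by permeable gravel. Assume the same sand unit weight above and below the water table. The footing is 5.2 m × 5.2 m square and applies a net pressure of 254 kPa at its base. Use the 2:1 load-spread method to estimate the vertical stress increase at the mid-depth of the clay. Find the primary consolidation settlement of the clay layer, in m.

S_c ≈ 0.216 m

Mid-depth of clay below the ground surface: z = 2.8 + 2.9/2 = 4.25 m.
Total vertical stress at mid-clay: σ_v = 19.3×2.8 + 16.8×1.45 = 78.4 kPa.
Pore pressure: u = 9.81×(4.25 − 2) = 22.073 kPa.
Initial effective stress: σ'_0 = σ_v − u = 78.4 − 22.073 = 56.327 kPa.
Stress increase at mid-clay by the 2:1 spreading method:
Δσ = qBL/((B+z)(L+z)) = 254×5.2×5.2/((5.2+4.25)(5.2+4.25)) = 76.909 kPa
Final effective stress: σ'_f = σ'_0 + Δσ = 56.327 + 76.909 = 133.24 kPa.
Normally consolidated clay, so the full stress increment lies on the virgin compression line:
S_c = C_c·H/(1+e₀)·log₁₀(σ'_f/σ'_0) = 0.41×2.9/(1+1.06)×log₁₀(133.24/56.327)
    = 0.57718 × 0.37392 = 0.2158 m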